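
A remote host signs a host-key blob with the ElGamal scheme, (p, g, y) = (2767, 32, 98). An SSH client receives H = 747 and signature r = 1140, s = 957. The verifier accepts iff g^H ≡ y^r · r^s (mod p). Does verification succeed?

passes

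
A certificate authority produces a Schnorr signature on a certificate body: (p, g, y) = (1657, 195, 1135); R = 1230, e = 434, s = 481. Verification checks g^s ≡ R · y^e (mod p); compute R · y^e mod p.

346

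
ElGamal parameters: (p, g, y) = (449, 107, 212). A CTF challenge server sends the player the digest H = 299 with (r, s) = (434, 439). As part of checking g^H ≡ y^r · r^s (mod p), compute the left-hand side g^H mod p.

Squares mod 449: 107^1≡107, 107^2≡224, 107^4≡337, 107^8≡421, 107^16≡335, 107^32≡424, 107^64≡176, 107^128≡444, 107^256≡25
299 = 256 + 32 + 8 + 2 + 1, so 107^299 ≡ 25·424·421·224·107 ≡ 364 (mod 449)

364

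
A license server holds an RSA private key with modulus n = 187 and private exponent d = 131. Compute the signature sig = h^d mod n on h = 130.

141

Squares mod 187: h^1≡130, h^2≡70, h^4≡38, h^8≡135, h^16≡86, h^32≡103, h^64≡137, h^128≡69
131 = 128 + 2 + 1, so h^131 ≡ 69·70·130 ≡ 141 (mod 187)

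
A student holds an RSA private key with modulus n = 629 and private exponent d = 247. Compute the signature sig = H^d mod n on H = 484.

474

H^247 mod 629 = 474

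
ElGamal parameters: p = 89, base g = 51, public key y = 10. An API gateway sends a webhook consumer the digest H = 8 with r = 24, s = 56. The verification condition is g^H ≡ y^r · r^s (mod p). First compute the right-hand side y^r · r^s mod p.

67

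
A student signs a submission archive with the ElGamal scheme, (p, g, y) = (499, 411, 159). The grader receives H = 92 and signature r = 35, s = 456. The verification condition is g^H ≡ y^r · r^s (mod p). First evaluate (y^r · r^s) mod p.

314

159^2 = 25281 ≡ 331
159^4 ≡ 331^2 = 109561 ≡ 280
159^8 ≡ 280^2 = 78400 ≡ 57
159^16 ≡ 57^2 = 3249 ≡ 255
159^32 ≡ 255^2 = 65025 ≡ 155
35 = 32 + 2 + 1, so 159^35 ≡ 155·331·159 ≡ 342 (mod 499)
35^2 = 1225 ≡ 227
35^4 ≡ 227^2 = 51529 ≡ 132
35^8 ≡ 132^2 = 17424 ≡ 458
35^16 ≡ 458^2 = 209764 ≡ 184
35^32 ≡ 184^2 = 33856 ≡ 423
35^64 ≡ 423^2 = 178929 ≡ 287
35^128 ≡ 287^2 = 82369 ≡ 34
35^256 ≡ 34^2 = 1156 ≡ 158
456 = 256 + 128 + 64 + 8, so 35^456 ≡ 158·34·287·458 ≡ 497 (mod 499)
y^r · r^s ≡ 342·497 = 169974 ≡ 314 (mod 499)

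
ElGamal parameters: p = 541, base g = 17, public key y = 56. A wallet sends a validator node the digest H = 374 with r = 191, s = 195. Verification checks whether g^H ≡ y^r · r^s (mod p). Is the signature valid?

Left side g^H mod p:
17^374 mod 541 = 347
Right side y^r · r^s mod p:
56^191 mod 541 = 350
191^195 mod 541 = 52
350·52 = 18200 ≡ 347 (mod 541)
347 ≡ 347 (mod 541), so the signature is genuine.

valid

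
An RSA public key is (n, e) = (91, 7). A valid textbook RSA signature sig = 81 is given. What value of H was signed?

Squares mod 91: sig^1≡81, sig^2≡9, sig^4≡81
7 = 4 + 2 + 1, so sig^7 ≡ 81·9·81 ≡ 81 (mod 91)

81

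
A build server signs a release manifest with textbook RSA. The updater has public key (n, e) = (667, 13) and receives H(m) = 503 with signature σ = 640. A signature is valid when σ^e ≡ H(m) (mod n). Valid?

Squares mod 667: σ^1≡640, σ^2≡62, σ^4≡509, σ^8≡285
13 = 8 + 4 + 1, so σ^13 ≡ 285·509·640 ≡ 536 (mod 667)
σ^13 mod 667 = 536, but H(m) = 503.

no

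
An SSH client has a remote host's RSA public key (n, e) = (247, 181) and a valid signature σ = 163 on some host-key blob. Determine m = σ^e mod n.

σ^2 ≡ 163^2 = 26569 ≡ 140
σ^4 ≡ 140^2 = 19600 ≡ 87
σ^8 ≡ 87^2 = 7569 ≡ 159
σ^16 ≡ 159^2 = 25281 ≡ 87
σ^32 ≡ 87^2 = 7569 ≡ 159
σ^64 ≡ 159^2 = 25281 ≡ 87
σ^128 ≡ 87^2 = 7569 ≡ 159
181 = 128 + 32 + 16 + 4 + 1, so σ^181 ≡ 159·159·87·87·163 ≡ 163 (mod 247)

163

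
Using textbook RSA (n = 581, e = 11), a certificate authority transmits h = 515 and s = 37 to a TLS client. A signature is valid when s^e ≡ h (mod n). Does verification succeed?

s^2 ≡ 37^2 = 1369 ≡ 207
s^4 ≡ 207^2 = 42849 ≡ 436
s^8 ≡ 436^2 = 190096 ≡ 109
11 = 8 + 2 + 1, so s^11 ≡ 109·207·37 ≡ 515 (mod 581)
Since 515 equals the digest 515, verification succeeds.

passes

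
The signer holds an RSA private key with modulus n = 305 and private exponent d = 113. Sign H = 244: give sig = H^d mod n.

244

H^2 ≡ 244^2 = 59536 ≡ 61
H^4 ≡ 61^2 = 3721 ≡ 61
H^8 ≡ 61^2 = 3721 ≡ 61
H^16 ≡ 61^2 = 3721 ≡ 61
H^32 ≡ 61^2 = 3721 ≡ 61
H^64 ≡ 61^2 = 3721 ≡ 61
113 = 64 + 32 + 16 + 1, so H^113 ≡ 61·61·61·244 ≡ 244 (mod 305)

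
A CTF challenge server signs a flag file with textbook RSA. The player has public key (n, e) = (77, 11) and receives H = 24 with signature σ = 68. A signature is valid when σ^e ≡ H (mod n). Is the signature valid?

Squares mod 77: σ^1≡68, σ^2≡4, σ^4≡16, σ^8≡25
11 = 8 + 2 + 1, so σ^11 ≡ 25·4·68 ≡ 24 (mod 77)
σ^11 mod 77 = 24 matches H.

valid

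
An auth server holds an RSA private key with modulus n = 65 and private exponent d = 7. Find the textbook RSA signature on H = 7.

Squares mod 65: H^1≡7, H^2≡49, H^4≡61
7 = 4 + 2 + 1, so H^7 ≡ 61·49·7 ≡ 58 (mod 65)

58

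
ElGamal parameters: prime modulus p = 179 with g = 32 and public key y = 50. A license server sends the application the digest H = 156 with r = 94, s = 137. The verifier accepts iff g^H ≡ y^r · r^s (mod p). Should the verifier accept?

Left side g^H mod p:
32^156 mod 179 = 15
Right side y^r · r^s mod p:
50^94 mod 179 = 169
94^137 mod 179 = 123
169·123 = 20787 ≡ 23 (mod 179)
15 ≠ 23, so verification fails.

reject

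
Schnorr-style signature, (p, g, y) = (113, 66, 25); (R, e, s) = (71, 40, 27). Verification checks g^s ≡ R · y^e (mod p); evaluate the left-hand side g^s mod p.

66^2 = 4356 ≡ 62
66^4 ≡ 62^2 = 3844 ≡ 2
66^8 ≡ 2^2 = 4
66^16 ≡ 4^2 = 16
27 = 16 + 8 + 2 + 1, so 66^27 ≡ 16·4·62·66 ≡ 67 (mod 113)

67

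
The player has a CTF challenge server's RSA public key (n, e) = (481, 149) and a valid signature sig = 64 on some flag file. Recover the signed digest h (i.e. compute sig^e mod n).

Squares mod 481: sig^1≡64, sig^2≡248, sig^4≡417, sig^8≡248, sig^16≡417, sig^32≡248, sig^64≡417, sig^128≡248
149 = 128 + 16 + 4 + 1, so sig^149 ≡ 248·417·417·64 ≡ 233 (mod 481)

233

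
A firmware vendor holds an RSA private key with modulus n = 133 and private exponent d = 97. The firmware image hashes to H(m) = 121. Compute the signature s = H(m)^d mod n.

121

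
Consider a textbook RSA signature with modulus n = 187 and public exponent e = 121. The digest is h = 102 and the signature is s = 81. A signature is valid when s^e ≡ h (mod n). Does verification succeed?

s^2 ≡ 81^2 = 6561 ≡ 16
s^4 ≡ 16^2 = 256 ≡ 69
s^8 ≡ 69^2 = 4761 ≡ 86
s^16 ≡ 86^2 = 7396 ≡ 103
s^32 ≡ 103^2 = 10609 ≡ 137
s^64 ≡ 137^2 = 18769 ≡ 69
121 = 64 + 32 + 16 + 8 + 1, so s^121 ≡ 69·137·103·86·81 ≡ 81 (mod 187)
The recovered value 81 does not match the digest 102.

fails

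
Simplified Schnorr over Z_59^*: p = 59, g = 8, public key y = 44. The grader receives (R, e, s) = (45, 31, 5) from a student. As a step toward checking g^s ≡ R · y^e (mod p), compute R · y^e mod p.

44^2 = 1936 ≡ 48
44^4 ≡ 48^2 = 2304 ≡ 3
44^8 ≡ 3^2 = 9
44^16 ≡ 9^2 = 81 ≡ 22
31 = 16 + 8 + 4 + 2 + 1, so 44^31 ≡ 22·9·3·48·44 ≡ 11 (mod 59)
R · y^e ≡ 45·11 = 495 ≡ 23 (mod 59)

23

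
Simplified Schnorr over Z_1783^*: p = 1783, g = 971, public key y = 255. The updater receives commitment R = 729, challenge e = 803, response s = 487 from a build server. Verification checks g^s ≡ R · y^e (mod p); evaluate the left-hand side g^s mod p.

1588

971^2 = 942841 ≡ 1417
971^4 ≡ 1417^2 = 2007889 ≡ 231
971^8 ≡ 231^2 = 53361 ≡ 1654
971^16 ≡ 1654^2 = 2735716 ≡ 594
971^32 ≡ 594^2 = 352836 ≡ 1585
971^64 ≡ 1585^2 = 2512225 ≡ 1761
971^128 ≡ 1761^2 = 3101121 ≡ 484
971^256 ≡ 484^2 = 234256 ≡ 683
487 = 256 + 128 + 64 + 32 + 4 + 2 + 1, so 971^487 ≡ 683·484·1761·1585·231·1417·971 ≡ 1588 (mod 1783)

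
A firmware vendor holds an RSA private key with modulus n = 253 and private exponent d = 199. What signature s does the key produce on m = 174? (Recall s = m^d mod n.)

82

m^2 ≡ 174^2 = 30276 ≡ 169
m^4 ≡ 169^2 = 28561 ≡ 225
m^8 ≡ 225^2 = 50625 ≡ 25
m^16 ≡ 25^2 = 625 ≡ 119
m^32 ≡ 119^2 = 14161 ≡ 246
m^64 ≡ 246^2 = 60516 ≡ 49
m^128 ≡ 49^2 = 2401 ≡ 124
199 = 128 + 64 + 4 + 2 + 1, so m^199 ≡ 124·49·225·169·174 ≡ 82 (mod 253)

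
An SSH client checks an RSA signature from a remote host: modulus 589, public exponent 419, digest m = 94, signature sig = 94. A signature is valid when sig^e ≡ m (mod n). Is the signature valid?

sig^2 ≡ 94^2 = 8836 ≡ 1
sig^4 ≡ 1^2 = 1
sig^8 ≡ 1^2 = 1
sig^16 ≡ 1^2 = 1
sig^32 ≡ 1^2 = 1
sig^64 ≡ 1^2 = 1
sig^128 ≡ 1^2 = 1
sig^256 ≡ 1^2 = 1
419 = 256 + 128 + 32 + 2 + 1, so sig^419 ≡ 1·1·1·1·94 ≡ 94 (mod 589)
94 = m, so the signature checks out.

valid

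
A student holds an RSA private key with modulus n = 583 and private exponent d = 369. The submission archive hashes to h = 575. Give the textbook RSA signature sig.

h^2 ≡ 575^2 = 330625 ≡ 64
h^4 ≡ 64^2 = 4096 ≡ 15
h^8 ≡ 15^2 = 225
h^16 ≡ 225^2 = 50625 ≡ 487
h^32 ≡ 487^2 = 237169 ≡ 471
h^64 ≡ 471^2 = 221841 ≡ 301
h^128 ≡ 301^2 = 90601 ≡ 236
h^256 ≡ 236^2 = 55696 ≡ 311
369 = 256 + 64 + 32 + 16 + 1, so h^369 ≡ 311·301·471·487·575 ≡ 92 (mod 583)

92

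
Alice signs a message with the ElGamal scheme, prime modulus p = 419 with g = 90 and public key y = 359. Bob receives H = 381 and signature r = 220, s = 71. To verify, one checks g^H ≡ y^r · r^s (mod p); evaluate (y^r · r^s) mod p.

90

Squares mod 419: 359^1≡359, 359^2≡248, 359^4≡330, 359^8≡379, 359^16≡343, 359^32≡329, 359^64≡139, 359^128≡47
220 = 128 + 64 + 16 + 8 + 4, so 359^220 ≡ 47·139·343·379·330 ≡ 199 (mod 419)
Squares mod 419: 220^1≡220, 220^2≡215, 220^4≡135, 220^8≡208, 220^16≡107, 220^32≡136, 220^64≡60
71 = 64 + 4 + 2 + 1, so 220^71 ≡ 60·135·215·220 ≡ 171 (mod 419)
y^r · r^s ≡ 199·171 = 34029 ≡ 90 (mod 419)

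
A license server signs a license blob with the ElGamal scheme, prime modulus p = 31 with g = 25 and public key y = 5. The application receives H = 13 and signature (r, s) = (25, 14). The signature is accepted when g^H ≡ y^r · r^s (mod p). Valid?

Left side g^H mod p:
25^13 mod 31 = 25
Right side y^r · r^s mod p:
5^25 mod 31 = 5
25^14 mod 31 = 5
5·5 = 25 ≡ 25 (mod 31)
25 ≡ 25 (mod 31), so the signature is genuine.

yes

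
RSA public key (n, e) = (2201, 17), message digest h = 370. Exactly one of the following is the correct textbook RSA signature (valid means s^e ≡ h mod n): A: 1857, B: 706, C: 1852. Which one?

C

Candidate A: Squares mod 2201: 1857^1≡1857, 1857^2≡1683, 1857^4≡2003, 1857^8≡1787, 1857^16≡1919; 17 = 16 + 1, so 1857^17 ≡ 1919·1857 ≡ 164 (mod 2201)
Candidate B: Squares mod 2201: 706^1≡706, 706^2≡1010, 706^4≡1037, 706^8≡1281, 706^16≡1216; 17 = 16 + 1, so 706^17 ≡ 1216·706 ≡ 106 (mod 2201)
Candidate C: Squares mod 2201: 1852^1≡1852, 1852^2≡746, 1852^4≡1864, 1852^8≡1318, 1852^16≡535; 17 = 16 + 1, so 1852^17 ≡ 535·1852 ≡ 370 (mod 2201)
  → matches h = 370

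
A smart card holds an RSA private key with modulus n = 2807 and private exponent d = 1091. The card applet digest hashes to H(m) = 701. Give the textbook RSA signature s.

2129

(H(m))^2 ≡ 701^2 = 491401 ≡ 176
(H(m))^4 ≡ 176^2 = 30976 ≡ 99
(H(m))^8 ≡ 99^2 = 9801 ≡ 1380
(H(m))^16 ≡ 1380^2 = 1904400 ≡ 1254
(H(m))^32 ≡ 1254^2 = 1572516 ≡ 596
(H(m))^64 ≡ 596^2 = 355216 ≡ 1534
(H(m))^128 ≡ 1534^2 = 2353156 ≡ 890
(H(m))^256 ≡ 890^2 = 792100 ≡ 526
(H(m))^512 ≡ 526^2 = 276676 ≡ 1590
(H(m))^1024 ≡ 1590^2 = 2528100 ≡ 1800
1091 = 1024 + 64 + 2 + 1, so (H(m))^1091 ≡ 1800·1534·176·701 ≡ 2129 (mod 2807)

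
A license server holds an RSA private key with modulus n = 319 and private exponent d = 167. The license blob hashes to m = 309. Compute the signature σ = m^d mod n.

287

Squares mod 319: m^1≡309, m^2≡100, m^4≡111, m^8≡199, m^16≡45, m^32≡111, m^64≡199, m^128≡45
167 = 128 + 32 + 4 + 2 + 1, so m^167 ≡ 45·111·111·100·309 ≡ 287 (mod 319)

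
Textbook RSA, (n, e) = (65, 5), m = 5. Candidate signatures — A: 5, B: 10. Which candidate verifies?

A

Candidate A: 5^2 = 25; 5^4 ≡ 25^2 = 625 ≡ 40; 5 = 4 + 1, so 5^5 ≡ 40·5 ≡ 5 (mod 65)
  → matches m = 5
Candidate B: 10^2 = 100 ≡ 35; 10^4 ≡ 35^2 = 1225 ≡ 55; 5 = 4 + 1, so 10^5 ≡ 55·10 ≡ 30 (mod 65)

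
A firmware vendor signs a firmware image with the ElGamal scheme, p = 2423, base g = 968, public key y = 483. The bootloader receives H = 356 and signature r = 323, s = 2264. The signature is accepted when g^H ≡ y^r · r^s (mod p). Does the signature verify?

does not verify

Left side g^H mod p:
Squares mod 2423: 968^1≡968, 968^2≡1746, 968^4≡382, 968^8≡544, 968^16≡330, 968^32≡2288, 968^64≡1264, 968^128≡939, 968^256≡2172
356 = 256 + 64 + 32 + 4, so 968^356 ≡ 2172·1264·2288·382 ≡ 1826 (mod 2423)
Right side y^r · r^s mod p:
Squares mod 2423: 483^1≡483, 483^2≡681, 483^4≡968, 483^8≡1746, 483^16≡382, 483^32≡544, 483^64≡330, 483^128≡2288, 483^256≡1264
323 = 256 + 64 + 2 + 1, so 483^323 ≡ 1264·330·681·483 ≡ 273 (mod 2423)
Squares mod 2423: 323^1≡323, 323^2≡140, 323^4≡216, 323^8≡619, 323^16≡327, 323^32≡317, 323^64≡1146, 323^128≡50, 323^256≡77, 323^512≡1083, 323^1024≡157, 323^2048≡419
2264 = 2048 + 128 + 64 + 16 + 8, so 323^2264 ≡ 419·50·1146·327·619 ≡ 1677 (mod 2423)
273·1677 = 457821 ≡ 2297 (mod 2423)
1826 ≠ 2297, so verification fails.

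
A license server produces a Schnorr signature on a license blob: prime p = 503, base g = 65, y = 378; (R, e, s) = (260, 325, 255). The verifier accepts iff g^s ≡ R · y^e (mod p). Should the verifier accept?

g^s mod p:
65^2 = 4225 ≡ 201
65^4 ≡ 201^2 = 40401 ≡ 161
65^8 ≡ 161^2 = 25921 ≡ 268
65^16 ≡ 268^2 = 71824 ≡ 398
65^32 ≡ 398^2 = 158404 ≡ 462
65^64 ≡ 462^2 = 213444 ≡ 172
65^128 ≡ 172^2 = 29584 ≡ 410
255 = 128 + 64 + 32 + 16 + 8 + 4 + 2 + 1, so 65^255 ≡ 410·172·462·398·268·161·201·65 ≡ 342 (mod 503)
R · y^e mod p:
378^2 = 142884 ≡ 32
378^4 ≡ 32^2 = 1024 ≡ 18
378^8 ≡ 18^2 = 324
378^16 ≡ 324^2 = 104976 ≡ 352
378^32 ≡ 352^2 = 123904 ≡ 166
378^64 ≡ 166^2 = 27556 ≡ 394
378^128 ≡ 394^2 = 155236 ≡ 312
378^256 ≡ 312^2 = 97344 ≡ 265
325 = 256 + 64 + 4 + 1, so 378^325 ≡ 265·394·18·378 ≡ 129 (mod 503)
260·129 = 33540 ≡ 342 (mod 503)
342 ≡ 342 (mod 503); signature holds.

accept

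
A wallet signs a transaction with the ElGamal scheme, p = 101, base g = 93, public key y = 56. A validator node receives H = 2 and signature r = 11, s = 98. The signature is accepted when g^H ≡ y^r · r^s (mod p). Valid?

Left side g^H mod p:
93^2 = 8649 ≡ 64
Right side y^r · r^s mod p:
56^2 = 3136 ≡ 5
56^4 ≡ 5^2 = 25
56^8 ≡ 25^2 = 625 ≡ 19
11 = 8 + 2 + 1, so 56^11 ≡ 19·5·56 ≡ 68 (mod 101)
11^2 = 121 ≡ 20
11^4 ≡ 20^2 = 400 ≡ 97
11^8 ≡ 97^2 = 9409 ≡ 16
11^16 ≡ 16^2 = 256 ≡ 54
11^32 ≡ 54^2 = 2916 ≡ 88
11^64 ≡ 88^2 = 7744 ≡ 68
98 = 64 + 32 + 2, so 11^98 ≡ 68·88·20 ≡ 96 (mod 101)
68·96 = 6528 ≡ 64 (mod 101)
64 ≡ 64 (mod 101), so the signature is genuine.

yes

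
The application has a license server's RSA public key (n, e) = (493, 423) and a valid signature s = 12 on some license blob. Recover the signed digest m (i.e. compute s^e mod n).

75

Squares mod 493: s^1≡12, s^2≡144, s^4≡30, s^8≡407, s^16≡1, s^32≡1, s^64≡1, s^128≡1, s^256≡1
423 = 256 + 128 + 32 + 4 + 2 + 1, so s^423 ≡ 1·1·1·30·144·12 ≡ 75 (mod 493)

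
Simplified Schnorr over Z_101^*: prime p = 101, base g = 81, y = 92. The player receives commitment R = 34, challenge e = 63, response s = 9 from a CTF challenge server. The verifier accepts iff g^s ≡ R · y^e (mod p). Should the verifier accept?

reject

g^s mod p:
Squares mod 101: 81^1≡81, 81^2≡97, 81^4≡16, 81^8≡54
9 = 8 + 1, so 81^9 ≡ 54·81 ≡ 31 (mod 101)
R · y^e mod p:
Squares mod 101: 92^1≡92, 92^2≡81, 92^4≡97, 92^8≡16, 92^16≡54, 92^32≡88
63 = 32 + 16 + 8 + 4 + 2 + 1, so 92^63 ≡ 88·54·16·97·81·92 ≡ 71 (mod 101)
34·71 = 2414 ≡ 91 (mod 101)
31 ≠ 91; the check fails.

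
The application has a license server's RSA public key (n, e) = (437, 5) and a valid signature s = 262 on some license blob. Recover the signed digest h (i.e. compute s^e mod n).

192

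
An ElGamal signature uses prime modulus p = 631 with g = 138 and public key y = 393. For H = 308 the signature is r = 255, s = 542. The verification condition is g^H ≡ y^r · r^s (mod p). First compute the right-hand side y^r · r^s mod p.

393^255 mod 631 = 43
255^542 mod 631 = 32
y^r · r^s ≡ 43·32 = 1376 ≡ 114 (mod 631)

114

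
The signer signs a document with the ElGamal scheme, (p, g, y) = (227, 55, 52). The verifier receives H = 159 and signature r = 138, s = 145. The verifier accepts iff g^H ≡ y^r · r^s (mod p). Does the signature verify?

Left side g^H mod p:
55^2 = 3025 ≡ 74
55^4 ≡ 74^2 = 5476 ≡ 28
55^8 ≡ 28^2 = 784 ≡ 103
55^16 ≡ 103^2 = 10609 ≡ 167
55^32 ≡ 167^2 = 27889 ≡ 195
55^64 ≡ 195^2 = 38025 ≡ 116
55^128 ≡ 116^2 = 13456 ≡ 63
159 = 128 + 16 + 8 + 4 + 2 + 1, so 55^159 ≡ 63·167·103·28·74·55 ≡ 17 (mod 227)
Right side y^r · r^s mod p:
52^2 = 2704 ≡ 207
52^4 ≡ 207^2 = 42849 ≡ 173
52^8 ≡ 173^2 = 29929 ≡ 192
52^16 ≡ 192^2 = 36864 ≡ 90
52^32 ≡ 90^2 = 8100 ≡ 155
52^64 ≡ 155^2 = 24025 ≡ 190
52^128 ≡ 190^2 = 36100 ≡ 7
138 = 128 + 8 + 2, so 52^138 ≡ 7·192·207 ≡ 133 (mod 227)
138^2 = 19044 ≡ 203
138^4 ≡ 203^2 = 41209 ≡ 122
138^8 ≡ 122^2 = 14884 ≡ 129
138^16 ≡ 129^2 = 16641 ≡ 70
138^32 ≡ 70^2 = 4900 ≡ 133
138^64 ≡ 133^2 = 17689 ≡ 210
138^128 ≡ 210^2 = 44100 ≡ 62
145 = 128 + 16 + 1, so 138^145 ≡ 62·70·138 ≡ 94 (mod 227)
133·94 = 12502 ≡ 17 (mod 227)
17 ≡ 17 (mod 227), so the signature is genuine.

verifies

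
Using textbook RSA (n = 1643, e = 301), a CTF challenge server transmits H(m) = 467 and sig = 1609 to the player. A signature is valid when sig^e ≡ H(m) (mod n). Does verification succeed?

fails

Squares mod 1643: sig^1≡1609, sig^2≡1156, sig^4≡577, sig^8≡1043, sig^16≡183, sig^32≡629, sig^64≡1321, sig^128≡175, sig^256≡1051
301 = 256 + 32 + 8 + 4 + 1, so sig^301 ≡ 1051·629·1043·577·1609 ≡ 989 (mod 1643)
sig^301 mod 1643 = 989, but H(m) = 467.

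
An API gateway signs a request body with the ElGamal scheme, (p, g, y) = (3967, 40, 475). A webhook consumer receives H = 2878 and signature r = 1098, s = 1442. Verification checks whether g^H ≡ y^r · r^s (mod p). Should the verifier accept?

Left side g^H mod p:
40^2 = 1600
40^4 ≡ 1600^2 = 2560000 ≡ 1285
40^8 ≡ 1285^2 = 1651225 ≡ 953
40^16 ≡ 953^2 = 908209 ≡ 3733
40^32 ≡ 3733^2 = 13935289 ≡ 3185
40^64 ≡ 3185^2 = 10144225 ≡ 606
40^128 ≡ 606^2 = 367236 ≡ 2272
40^256 ≡ 2272^2 = 5161984 ≡ 917
40^512 ≡ 917^2 = 840889 ≡ 3852
40^1024 ≡ 3852^2 = 14837904 ≡ 1324
40^2048 ≡ 1324^2 = 1752976 ≡ 3529
2878 = 2048 + 512 + 256 + 32 + 16 + 8 + 4 + 2, so 40^2878 ≡ 3529·3852·917·3185·3733·953·1285·1600 ≡ 3641 (mod 3967)
Right side y^r · r^s mod p:
475^2 = 225625 ≡ 3473
475^4 ≡ 3473^2 = 12061729 ≡ 2049
475^8 ≡ 2049^2 = 4198401 ≡ 1315
475^16 ≡ 1315^2 = 1729225 ≡ 3580
475^32 ≡ 3580^2 = 12816400 ≡ 2990
475^64 ≡ 2990^2 = 8940100 ≡ 2449
475^128 ≡ 2449^2 = 5997601 ≡ 3464
475^256 ≡ 3464^2 = 11999296 ≡ 3088
475^512 ≡ 3088^2 = 9535744 ≡ 3043
475^1024 ≡ 3043^2 = 9259849 ≡ 871
1098 = 1024 + 64 + 8 + 2, so 475^1098 ≡ 871·2449·1315·3473 ≡ 1170 (mod 3967)
1098^2 = 1205604 ≡ 3603
1098^4 ≡ 3603^2 = 12981609 ≡ 1585
1098^8 ≡ 1585^2 = 2512225 ≡ 1114
1098^16 ≡ 1114^2 = 1240996 ≡ 3292
1098^32 ≡ 3292^2 = 10837264 ≡ 3387
1098^64 ≡ 3387^2 = 11471769 ≡ 3172
1098^128 ≡ 3172^2 = 10061584 ≡ 1272
1098^256 ≡ 1272^2 = 1617984 ≡ 3415
1098^512 ≡ 3415^2 = 11662225 ≡ 3212
1098^1024 ≡ 3212^2 = 10316944 ≡ 2744
1442 = 1024 + 256 + 128 + 32 + 2, so 1098^1442 ≡ 2744·3415·1272·3387·3603 ≡ 1568 (mod 3967)
1170·1568 = 1834560 ≡ 1806 (mod 3967)
3641 ≠ 1806, so verification fails.

reject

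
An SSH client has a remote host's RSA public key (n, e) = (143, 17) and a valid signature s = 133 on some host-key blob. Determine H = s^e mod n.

100

s^2 ≡ 133^2 = 17689 ≡ 100
s^4 ≡ 100^2 = 10000 ≡ 133
s^8 ≡ 133^2 = 17689 ≡ 100
s^16 ≡ 100^2 = 10000 ≡ 133
17 = 16 + 1, so s^17 ≡ 133·133 ≡ 100 (mod 143)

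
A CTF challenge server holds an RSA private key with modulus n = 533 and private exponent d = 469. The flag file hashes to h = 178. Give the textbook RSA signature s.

191

h^2 ≡ 178^2 = 31684 ≡ 237
h^4 ≡ 237^2 = 56169 ≡ 204
h^8 ≡ 204^2 = 41616 ≡ 42
h^16 ≡ 42^2 = 1764 ≡ 165
h^32 ≡ 165^2 = 27225 ≡ 42
h^64 ≡ 42^2 = 1764 ≡ 165
h^128 ≡ 165^2 = 27225 ≡ 42
h^256 ≡ 42^2 = 1764 ≡ 165
469 = 256 + 128 + 64 + 16 + 4 + 1, so h^469 ≡ 165·42·165·165·204·178 ≡ 191 (mod 533)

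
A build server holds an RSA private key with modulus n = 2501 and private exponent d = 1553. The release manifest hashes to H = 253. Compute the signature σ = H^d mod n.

Squares mod 2501: H^1≡253, H^2≡1484, H^4≡1376, H^8≡119, H^16≡1656, H^32≡1240, H^64≡1986, H^128≡119, H^256≡1656, H^512≡1240, H^1024≡1986
1553 = 1024 + 512 + 16 + 1, so H^1553 ≡ 1986·1240·1656·253 ≡ 1095 (mod 2501)

1095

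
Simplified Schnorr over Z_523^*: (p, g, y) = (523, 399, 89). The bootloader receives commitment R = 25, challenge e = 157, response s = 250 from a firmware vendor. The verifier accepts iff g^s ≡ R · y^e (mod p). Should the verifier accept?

g^s mod p:
399^2 = 159201 ≡ 209
399^4 ≡ 209^2 = 43681 ≡ 272
399^8 ≡ 272^2 = 73984 ≡ 241
399^16 ≡ 241^2 = 58081 ≡ 28
399^32 ≡ 28^2 = 784 ≡ 261
399^64 ≡ 261^2 = 68121 ≡ 131
399^128 ≡ 131^2 = 17161 ≡ 425
250 = 128 + 64 + 32 + 16 + 8 + 2, so 399^250 ≡ 425·131·261·28·241·209 ≡ 308 (mod 523)
R · y^e mod p:
89^2 = 7921 ≡ 76
89^4 ≡ 76^2 = 5776 ≡ 23
89^8 ≡ 23^2 = 529 ≡ 6
89^16 ≡ 6^2 = 36
89^32 ≡ 36^2 = 1296 ≡ 250
89^64 ≡ 250^2 = 62500 ≡ 263
89^128 ≡ 263^2 = 69169 ≡ 133
157 = 128 + 16 + 8 + 4 + 1, so 89^157 ≡ 133·36·6·23·89 ≡ 96 (mod 523)
25·96 = 2400 ≡ 308 (mod 523)
308 ≡ 308 (mod 523); signature holds.

accept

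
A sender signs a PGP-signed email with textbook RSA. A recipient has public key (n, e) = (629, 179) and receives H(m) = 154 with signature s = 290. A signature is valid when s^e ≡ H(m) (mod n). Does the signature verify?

s^2 ≡ 290^2 = 84100 ≡ 443
s^4 ≡ 443^2 = 196249 ≡ 1
s^8 ≡ 1^2 = 1
s^16 ≡ 1^2 = 1
s^32 ≡ 1^2 = 1
s^64 ≡ 1^2 = 1
s^128 ≡ 1^2 = 1
179 = 128 + 32 + 16 + 2 + 1, so s^179 ≡ 1·1·1·443·290 ≡ 154 (mod 629)
154 = H(m), so the signature checks out.

verifies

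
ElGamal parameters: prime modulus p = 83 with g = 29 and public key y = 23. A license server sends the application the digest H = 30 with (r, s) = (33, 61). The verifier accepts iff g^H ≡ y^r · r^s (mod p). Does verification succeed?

Left side g^H mod p:
Squares mod 83: 29^1≡29, 29^2≡11, 29^4≡38, 29^8≡33, 29^16≡10
30 = 16 + 8 + 4 + 2, so 29^30 ≡ 10·33·38·11 ≡ 77 (mod 83)
Right side y^r · r^s mod p:
Squares mod 83: 23^1≡23, 23^2≡31, 23^4≡48, 23^8≡63, 23^16≡68, 23^32≡59
33 = 32 + 1, so 23^33 ≡ 59·23 ≡ 29 (mod 83)
Squares mod 83: 33^1≡33, 33^2≡10, 33^4≡17, 33^8≡40, 33^16≡23, 33^32≡31
61 = 32 + 16 + 8 + 4 + 1, so 33^61 ≡ 31·23·40·17·33 ≡ 59 (mod 83)
29·59 = 1711 ≡ 51 (mod 83)
77 ≠ 51, so verification fails.

fails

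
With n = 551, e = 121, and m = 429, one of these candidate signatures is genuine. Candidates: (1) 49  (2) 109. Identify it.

Candidate 1: 49^121 mod 551 = 429
  → matches m = 429
Candidate 2: 109^121 mod 551 = 154

1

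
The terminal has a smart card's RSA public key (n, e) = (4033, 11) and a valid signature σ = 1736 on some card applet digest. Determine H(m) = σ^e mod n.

1267

σ^2 ≡ 1736^2 = 3013696 ≡ 1045
σ^4 ≡ 1045^2 = 1092025 ≡ 3115
σ^8 ≡ 3115^2 = 9703225 ≡ 3860
11 = 8 + 2 + 1, so σ^11 ≡ 3860·1045·1736 ≡ 1267 (mod 4033)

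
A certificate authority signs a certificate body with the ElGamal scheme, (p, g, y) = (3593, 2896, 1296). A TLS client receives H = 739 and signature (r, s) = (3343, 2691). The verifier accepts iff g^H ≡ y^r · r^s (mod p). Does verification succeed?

Left side g^H mod p:
Squares mod 3593: 2896^1≡2896, 2896^2≡754, 2896^4≡822, 2896^8≡200, 2896^16≡477, 2896^32≡1170, 2896^64≡3560, 2896^128≡1089, 2896^256≡231, 2896^512≡3059
739 = 512 + 128 + 64 + 32 + 2 + 1, so 2896^739 ≡ 3059·1089·3560·1170·754·2896 ≡ 3097 (mod 3593)
Right side y^r · r^s mod p:
Squares mod 3593: 1296^1≡1296, 1296^2≡1685, 1296^4≡755, 1296^8≡2331, 1296^16≡945, 1296^32≡1961, 1296^64≡1011, 1296^128≡1709, 1296^256≡3165, 1296^512≡3534, 1296^1024≡3481, 1296^2048≡1765
3343 = 2048 + 1024 + 256 + 8 + 4 + 2 + 1, so 1296^3343 ≡ 1765·3481·3165·2331·755·1685·1296 ≡ 2021 (mod 3593)
Squares mod 3593: 3343^1≡3343, 3343^2≡1419, 3343^4≡1481, 3343^8≡1631, 3343^16≡1341, 3343^32≡1781, 3343^64≡2935, 3343^128≡1804, 3343^256≡2751, 3343^512≡1143, 3343^1024≡2190, 3343^2048≡3038
2691 = 2048 + 512 + 128 + 2 + 1, so 3343^2691 ≡ 3038·1143·1804·1419·3343 ≡ 806 (mod 3593)
2021·806 = 1628926 ≡ 1297 (mod 3593)
3097 ≠ 1297, so verification fails.

fails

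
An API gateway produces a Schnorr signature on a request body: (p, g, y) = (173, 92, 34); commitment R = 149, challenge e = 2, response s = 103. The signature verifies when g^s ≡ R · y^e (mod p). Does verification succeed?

fails

g^s mod p:
Squares mod 173: 92^1≡92, 92^2≡160, 92^4≡169, 92^8≡16, 92^16≡83, 92^32≡142, 92^64≡96
103 = 64 + 32 + 4 + 2 + 1, so 92^103 ≡ 96·142·169·160·92 ≡ 24 (mod 173)
R · y^e mod p:
Squares mod 173: 34^1≡34, 34^2≡118
34^2 ≡ 118 (mod 173)
149·118 = 17582 ≡ 109 (mod 173)
24 ≠ 109; the check fails.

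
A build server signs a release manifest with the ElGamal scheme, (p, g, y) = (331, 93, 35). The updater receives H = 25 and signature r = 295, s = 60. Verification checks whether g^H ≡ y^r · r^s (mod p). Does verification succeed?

Left side g^H mod p:
Squares mod 331: 93^1≡93, 93^2≡43, 93^4≡194, 93^8≡233, 93^16≡5
25 = 16 + 8 + 1, so 93^25 ≡ 5·233·93 ≡ 108 (mod 331)
Right side y^r · r^s mod p:
Squares mod 331: 35^1≡35, 35^2≡232, 35^4≡202, 35^8≡91, 35^16≡6, 35^32≡36, 35^64≡303, 35^128≡122, 35^256≡320
295 = 256 + 32 + 4 + 2 + 1, so 35^295 ≡ 320·36·202·232·35 ≡ 162 (mod 331)
Squares mod 331: 295^1≡295, 295^2≡303, 295^4≡122, 295^8≡320, 295^16≡121, 295^32≡77
60 = 32 + 16 + 8 + 4, so 295^60 ≡ 77·121·320·122 ≡ 111 (mod 331)
162·111 = 17982 ≡ 108 (mod 331)
108 ≡ 108 (mod 331), so the signature is genuine.

passes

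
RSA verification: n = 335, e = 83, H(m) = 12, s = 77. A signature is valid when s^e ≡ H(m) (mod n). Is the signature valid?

s^2 ≡ 77^2 = 5929 ≡ 234
s^4 ≡ 234^2 = 54756 ≡ 151
s^8 ≡ 151^2 = 22801 ≡ 21
s^16 ≡ 21^2 = 441 ≡ 106
s^32 ≡ 106^2 = 11236 ≡ 181
s^64 ≡ 181^2 = 32761 ≡ 266
83 = 64 + 16 + 2 + 1, so s^83 ≡ 266·106·234·77 ≡ 323 (mod 335)
The recovered value 323 does not match the digest 12.

invalid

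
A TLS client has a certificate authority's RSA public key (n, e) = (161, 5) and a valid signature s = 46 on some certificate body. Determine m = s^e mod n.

23

s^5 mod 161 = 23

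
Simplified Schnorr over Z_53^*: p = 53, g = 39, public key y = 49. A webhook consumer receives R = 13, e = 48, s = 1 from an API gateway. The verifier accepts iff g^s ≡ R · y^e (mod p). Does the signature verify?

does not verify

g^s mod p:
39^1 mod 53 = 39
R · y^e mod p:
49^2 = 2401 ≡ 16
49^4 ≡ 16^2 = 256 ≡ 44
49^8 ≡ 44^2 = 1936 ≡ 28
49^16 ≡ 28^2 = 784 ≡ 42
49^32 ≡ 42^2 = 1764 ≡ 15
48 = 32 + 16, so 49^48 ≡ 15·42 ≡ 47 (mod 53)
13·47 = 611 ≡ 28 (mod 53)
39 ≠ 28; the check fails.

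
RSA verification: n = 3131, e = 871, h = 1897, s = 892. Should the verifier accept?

reject

Squares mod 3131: s^1≡892, s^2≡390, s^4≡1812, s^8≡2056, s^16≡286, s^32≡390, s^64≡1812, s^128≡2056, s^256≡286, s^512≡390
871 = 512 + 256 + 64 + 32 + 4 + 2 + 1, so s^871 ≡ 390·286·1812·390·1812·390·892 ≡ 892 (mod 3131)
The recovered value 892 does not match the digest 1897.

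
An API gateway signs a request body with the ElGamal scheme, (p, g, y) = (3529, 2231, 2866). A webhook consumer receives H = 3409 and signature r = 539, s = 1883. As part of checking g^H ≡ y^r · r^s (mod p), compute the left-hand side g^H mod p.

2231^3409 mod 3529 = 500

500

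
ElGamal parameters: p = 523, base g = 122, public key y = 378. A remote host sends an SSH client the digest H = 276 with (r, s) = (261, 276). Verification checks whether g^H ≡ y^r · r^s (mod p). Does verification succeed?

Left side g^H mod p:
122^2 = 14884 ≡ 240
122^4 ≡ 240^2 = 57600 ≡ 70
122^8 ≡ 70^2 = 4900 ≡ 193
122^16 ≡ 193^2 = 37249 ≡ 116
122^32 ≡ 116^2 = 13456 ≡ 381
122^64 ≡ 381^2 = 145161 ≡ 290
122^128 ≡ 290^2 = 84100 ≡ 420
122^256 ≡ 420^2 = 176400 ≡ 149
276 = 256 + 16 + 4, so 122^276 ≡ 149·116·70 ≡ 181 (mod 523)
Right side y^r · r^s mod p:
378^2 = 142884 ≡ 105
378^4 ≡ 105^2 = 11025 ≡ 42
378^8 ≡ 42^2 = 1764 ≡ 195
378^16 ≡ 195^2 = 38025 ≡ 369
378^32 ≡ 369^2 = 136161 ≡ 181
378^64 ≡ 181^2 = 32761 ≡ 335
378^128 ≡ 335^2 = 112225 ≡ 303
378^256 ≡ 303^2 = 91809 ≡ 284
261 = 256 + 4 + 1, so 378^261 ≡ 284·42·378 ≡ 1 (mod 523)
261^2 = 68121 ≡ 131
261^4 ≡ 131^2 = 17161 ≡ 425
261^8 ≡ 425^2 = 180625 ≡ 190
261^16 ≡ 190^2 = 36100 ≡ 13
261^32 ≡ 13^2 = 169
261^64 ≡ 169^2 = 28561 ≡ 319
261^128 ≡ 319^2 = 101761 ≡ 299
261^256 ≡ 299^2 = 89401 ≡ 491
276 = 256 + 16 + 4, so 261^276 ≡ 491·13·425 ≡ 497 (mod 523)
1·497 = 497 ≡ 497 (mod 523)
181 ≠ 497, so verification fails.

fails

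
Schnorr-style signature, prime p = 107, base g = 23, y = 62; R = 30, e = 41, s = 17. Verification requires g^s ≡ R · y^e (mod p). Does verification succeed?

g^s mod p:
23^2 = 529 ≡ 101
23^4 ≡ 101^2 = 10201 ≡ 36
23^8 ≡ 36^2 = 1296 ≡ 12
23^16 ≡ 12^2 = 144 ≡ 37
17 = 16 + 1, so 23^17 ≡ 37·23 ≡ 102 (mod 107)
R · y^e mod p:
62^2 = 3844 ≡ 99
62^4 ≡ 99^2 = 9801 ≡ 64
62^8 ≡ 64^2 = 4096 ≡ 30
62^16 ≡ 30^2 = 900 ≡ 44
62^32 ≡ 44^2 = 1936 ≡ 10
41 = 32 + 8 + 1, so 62^41 ≡ 10·30·62 ≡ 89 (mod 107)
30·89 = 2670 ≡ 102 (mod 107)
102 ≡ 102 (mod 107); signature holds.

passes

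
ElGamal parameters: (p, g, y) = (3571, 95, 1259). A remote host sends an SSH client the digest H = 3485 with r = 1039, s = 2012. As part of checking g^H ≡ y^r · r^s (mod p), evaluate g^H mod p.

484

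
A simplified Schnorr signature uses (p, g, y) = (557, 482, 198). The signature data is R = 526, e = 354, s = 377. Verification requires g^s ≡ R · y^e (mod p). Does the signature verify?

g^s mod p:
Squares mod 557: 482^1≡482, 482^2≡55, 482^4≡240, 482^8≡229, 482^16≡83, 482^32≡205, 482^64≡250, 482^128≡116, 482^256≡88
377 = 256 + 64 + 32 + 16 + 8 + 1, so 482^377 ≡ 88·250·205·83·229·482 ≡ 242 (mod 557)
R · y^e mod p:
Squares mod 557: 198^1≡198, 198^2≡214, 198^4≡122, 198^8≡402, 198^16≡74, 198^32≡463, 198^64≡481, 198^128≡206, 198^256≡104
354 = 256 + 64 + 32 + 2, so 198^354 ≡ 104·481·463·214 ≡ 100 (mod 557)
526·100 = 52600 ≡ 242 (mod 557)
242 ≡ 242 (mod 557); signature holds.

verifies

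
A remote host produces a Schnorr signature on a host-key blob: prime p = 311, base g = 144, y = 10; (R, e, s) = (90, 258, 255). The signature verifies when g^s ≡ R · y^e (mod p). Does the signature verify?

g^s mod p:
144^2 = 20736 ≡ 210
144^4 ≡ 210^2 = 44100 ≡ 249
144^8 ≡ 249^2 = 62001 ≡ 112
144^16 ≡ 112^2 = 12544 ≡ 104
144^32 ≡ 104^2 = 10816 ≡ 242
144^64 ≡ 242^2 = 58564 ≡ 96
144^128 ≡ 96^2 = 9216 ≡ 197
255 = 128 + 64 + 32 + 16 + 8 + 4 + 2 + 1, so 144^255 ≡ 197·96·242·104·112·249·210·144 ≡ 168 (mod 311)
R · y^e mod p:
10^2 = 100
10^4 ≡ 100^2 = 10000 ≡ 48
10^8 ≡ 48^2 = 2304 ≡ 127
10^16 ≡ 127^2 = 16129 ≡ 268
10^32 ≡ 268^2 = 71824 ≡ 294
10^64 ≡ 294^2 = 86436 ≡ 289
10^128 ≡ 289^2 = 83521 ≡ 173
10^256 ≡ 173^2 = 29929 ≡ 73
258 = 256 + 2, so 10^258 ≡ 73·100 ≡ 147 (mod 311)
90·147 = 13230 ≡ 168 (mod 311)
168 ≡ 168 (mod 311); signature holds.

verifies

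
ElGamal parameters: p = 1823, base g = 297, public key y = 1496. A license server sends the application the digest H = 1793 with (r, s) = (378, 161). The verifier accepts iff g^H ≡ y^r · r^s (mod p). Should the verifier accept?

Left side g^H mod p:
Squares mod 1823: 297^1≡297, 297^2≡705, 297^4≡1169, 297^8≡1134, 297^16≡741, 297^32≡358, 297^64≡554, 297^128≡652, 297^256≡345, 297^512≡530, 297^1024≡158
1793 = 1024 + 512 + 256 + 1, so 297^1793 ≡ 158·530·345·297 ≡ 1089 (mod 1823)
Right side y^r · r^s mod p:
Squares mod 1823: 1496^1≡1496, 1496^2≡1195, 1496^4≡616, 1496^8≡272, 1496^16≡1064, 1496^32≡13, 1496^64≡169, 1496^128≡1216, 1496^256≡203
378 = 256 + 64 + 32 + 16 + 8 + 2, so 1496^378 ≡ 203·169·13·1064·272·1195 ≡ 885 (mod 1823)
Squares mod 1823: 378^1≡378, 378^2≡690, 378^4≡297, 378^8≡705, 378^16≡1169, 378^32≡1134, 378^64≡741, 378^128≡358
161 = 128 + 32 + 1, so 378^161 ≡ 358·1134·378 ≡ 922 (mod 1823)
885·922 = 815970 ≡ 1089 (mod 1823)
1089 ≡ 1089 (mod 1823), so the signature is genuine.

accept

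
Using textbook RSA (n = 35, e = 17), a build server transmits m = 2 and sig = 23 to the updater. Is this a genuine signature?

forged

Squares mod 35: sig^1≡23, sig^2≡4, sig^4≡16, sig^8≡11, sig^16≡16
17 = 16 + 1, so sig^17 ≡ 16·23 ≡ 18 (mod 35)
sig^17 mod 35 = 18, but m = 2.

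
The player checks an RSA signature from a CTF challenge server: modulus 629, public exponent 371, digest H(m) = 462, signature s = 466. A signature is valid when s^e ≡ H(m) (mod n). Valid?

s^2 ≡ 466^2 = 217156 ≡ 151
s^4 ≡ 151^2 = 22801 ≡ 157
s^8 ≡ 157^2 = 24649 ≡ 118
s^16 ≡ 118^2 = 13924 ≡ 86
s^32 ≡ 86^2 = 7396 ≡ 477
s^64 ≡ 477^2 = 227529 ≡ 460
s^128 ≡ 460^2 = 211600 ≡ 256
s^256 ≡ 256^2 = 65536 ≡ 120
371 = 256 + 64 + 32 + 16 + 2 + 1, so s^371 ≡ 120·460·477·86·151·466 ≡ 462 (mod 629)
462 = H(m), so the signature checks out.

yes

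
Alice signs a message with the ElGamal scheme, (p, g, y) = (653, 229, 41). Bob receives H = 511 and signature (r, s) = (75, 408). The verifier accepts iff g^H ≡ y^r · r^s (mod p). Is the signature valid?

Left side g^H mod p:
229^2 = 52441 ≡ 201
229^4 ≡ 201^2 = 40401 ≡ 568
229^8 ≡ 568^2 = 322624 ≡ 42
229^16 ≡ 42^2 = 1764 ≡ 458
229^32 ≡ 458^2 = 209764 ≡ 151
229^64 ≡ 151^2 = 22801 ≡ 599
229^128 ≡ 599^2 = 358801 ≡ 304
229^256 ≡ 304^2 = 92416 ≡ 343
511 = 256 + 128 + 64 + 32 + 16 + 8 + 4 + 2 + 1, so 229^511 ≡ 343·304·599·151·458·42·568·201·229 ≡ 605 (mod 653)
Right side y^r · r^s mod p:
41^2 = 1681 ≡ 375
41^4 ≡ 375^2 = 140625 ≡ 230
41^8 ≡ 230^2 = 52900 ≡ 7
41^16 ≡ 7^2 = 49
41^32 ≡ 49^2 = 2401 ≡ 442
41^64 ≡ 442^2 = 195364 ≡ 117
75 = 64 + 8 + 2 + 1, so 41^75 ≡ 117·7·375·41 ≡ 326 (mod 653)
75^2 = 5625 ≡ 401
75^4 ≡ 401^2 = 160801 ≡ 163
75^8 ≡ 163^2 = 26569 ≡ 449
75^16 ≡ 449^2 = 201601 ≡ 477
75^32 ≡ 477^2 = 227529 ≡ 285
75^64 ≡ 285^2 = 81225 ≡ 253
75^128 ≡ 253^2 = 64009 ≡ 15
75^256 ≡ 15^2 = 225
408 = 256 + 128 + 16 + 8, so 75^408 ≡ 225·15·477·449 ≡ 96 (mod 653)
326·96 = 31296 ≡ 605 (mod 653)
605 ≡ 605 (mod 653), so the signature is genuine.

valid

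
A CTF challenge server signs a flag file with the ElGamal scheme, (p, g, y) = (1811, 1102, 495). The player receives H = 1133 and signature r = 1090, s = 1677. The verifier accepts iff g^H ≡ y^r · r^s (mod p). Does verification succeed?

fails

Left side g^H mod p:
1102^1133 mod 1811 = 1575
Right side y^r · r^s mod p:
495^1090 mod 1811 = 1184
1090^1677 mod 1811 = 1100
1184·1100 = 1302400 ≡ 291 (mod 1811)
1575 ≠ 291, so verification fails.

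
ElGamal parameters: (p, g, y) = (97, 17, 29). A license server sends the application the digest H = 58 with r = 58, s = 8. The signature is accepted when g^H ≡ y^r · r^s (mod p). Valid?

yes

Left side g^H mod p:
17^2 = 289 ≡ 95
17^4 ≡ 95^2 = 9025 ≡ 4
17^8 ≡ 4^2 = 16
17^16 ≡ 16^2 = 256 ≡ 62
17^32 ≡ 62^2 = 3844 ≡ 61
58 = 32 + 16 + 8 + 2, so 17^58 ≡ 61·62·16·95 ≡ 32 (mod 97)
Right side y^r · r^s mod p:
29^2 = 841 ≡ 65
29^4 ≡ 65^2 = 4225 ≡ 54
29^8 ≡ 54^2 = 2916 ≡ 6
29^16 ≡ 6^2 = 36
29^32 ≡ 36^2 = 1296 ≡ 35
58 = 32 + 16 + 8 + 2, so 29^58 ≡ 35·36·6·65 ≡ 95 (mod 97)
58^2 = 3364 ≡ 66
58^4 ≡ 66^2 = 4356 ≡ 88
58^8 ≡ 88^2 = 7744 ≡ 81
95·81 = 7695 ≡ 32 (mod 97)
32 ≡ 32 (mod 97), so the signature is genuine.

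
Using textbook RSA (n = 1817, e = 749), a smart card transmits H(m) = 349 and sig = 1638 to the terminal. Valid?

sig^2 ≡ 1638^2 = 2683044 ≡ 1152
sig^4 ≡ 1152^2 = 1327104 ≡ 694
sig^8 ≡ 694^2 = 481636 ≡ 131
sig^16 ≡ 131^2 = 17161 ≡ 808
sig^32 ≡ 808^2 = 652864 ≡ 561
sig^64 ≡ 561^2 = 314721 ≡ 380
sig^128 ≡ 380^2 = 144400 ≡ 857
sig^256 ≡ 857^2 = 734449 ≡ 381
sig^512 ≡ 381^2 = 145161 ≡ 1618
749 = 512 + 128 + 64 + 32 + 8 + 4 + 1, so sig^749 ≡ 1618·857·380·561·131·694·1638 ≡ 580 (mod 1817)
sig^749 mod 1817 = 580, but H(m) = 349.

no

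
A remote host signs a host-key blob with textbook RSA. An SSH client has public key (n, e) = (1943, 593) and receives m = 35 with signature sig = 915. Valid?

sig^2 ≡ 915^2 = 837225 ≡ 1735
sig^4 ≡ 1735^2 = 3010225 ≡ 518
sig^8 ≡ 518^2 = 268324 ≡ 190
sig^16 ≡ 190^2 = 36100 ≡ 1126
sig^32 ≡ 1126^2 = 1267876 ≡ 1040
sig^64 ≡ 1040^2 = 1081600 ≡ 1292
sig^128 ≡ 1292^2 = 1669264 ≡ 227
sig^256 ≡ 227^2 = 51529 ≡ 1011
sig^512 ≡ 1011^2 = 1022121 ≡ 103
593 = 512 + 64 + 16 + 1, so sig^593 ≡ 103·1292·1126·915 ≡ 1908 (mod 1943)
1908 ≠ 35, so verification fails.

no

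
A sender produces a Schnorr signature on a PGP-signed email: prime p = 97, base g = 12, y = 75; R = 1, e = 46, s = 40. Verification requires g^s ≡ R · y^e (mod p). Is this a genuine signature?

genuine

g^s mod p:
Squares mod 97: 12^1≡12, 12^2≡47, 12^4≡75, 12^8≡96, 12^16≡1, 12^32≡1
40 = 32 + 8, so 12^40 ≡ 1·96 ≡ 96 (mod 97)
R · y^e mod p:
Squares mod 97: 75^1≡75, 75^2≡96, 75^4≡1, 75^8≡1, 75^16≡1, 75^32≡1
46 = 32 + 8 + 4 + 2, so 75^46 ≡ 1·1·1·96 ≡ 96 (mod 97)
1·96 = 96 ≡ 96 (mod 97)
96 ≡ 96 (mod 97); signature holds.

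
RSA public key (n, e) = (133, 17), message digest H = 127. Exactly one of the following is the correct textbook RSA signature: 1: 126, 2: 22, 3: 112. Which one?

Candidate 1: Squares mod 133: 126^1≡126, 126^2≡49, 126^4≡7, 126^8≡49, 126^16≡7; 17 = 16 + 1, so 126^17 ≡ 7·126 ≡ 84 (mod 133)
Candidate 2: Squares mod 133: 22^1≡22, 22^2≡85, 22^4≡43, 22^8≡120, 22^16≡36; 17 = 16 + 1, so 22^17 ≡ 36·22 ≡ 127 (mod 133)
  → matches H = 127
Candidate 3: Squares mod 133: 112^1≡112, 112^2≡42, 112^4≡35, 112^8≡28, 112^16≡119; 17 = 16 + 1, so 112^17 ≡ 119·112 ≡ 28 (mod 133)

2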